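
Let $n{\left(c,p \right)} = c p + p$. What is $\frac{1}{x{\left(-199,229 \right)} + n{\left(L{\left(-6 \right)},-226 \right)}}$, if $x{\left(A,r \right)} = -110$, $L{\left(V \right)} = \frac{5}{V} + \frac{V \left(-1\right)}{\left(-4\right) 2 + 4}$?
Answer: $\frac{3}{574} \approx 0.0052265$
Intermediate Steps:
$L{\left(V \right)} = \frac{5}{V} + \frac{V}{4}$ ($L{\left(V \right)} = \frac{5}{V} + \frac{\left(-1\right) V}{-8 + 4} = \frac{5}{V} + \frac{\left(-1\right) V}{-4} = \frac{5}{V} + - V \left(- \frac{1}{4}\right) = \frac{5}{V} + \frac{V}{4}$)
$n{\left(c,p \right)} = p + c p$
$\frac{1}{x{\left(-199,229 \right)} + n{\left(L{\left(-6 \right)},-226 \right)}} = \frac{1}{-110 - 226 \left(1 + \left(\frac{5}{-6} + \frac{1}{4} \left(-6\right)\right)\right)} = \frac{1}{-110 - 226 \left(1 + \left(5 \left(- \frac{1}{6}\right) - \frac{3}{2}\right)\right)} = \frac{1}{-110 - 226 \left(1 - \frac{7}{3}\right)} = \frac{1}{-110 - - \frac{904}{3}} = \frac{1}{-110 + \frac{904}{3}} = \frac{1}{\frac{574}{3}} = \frac{3}{574}$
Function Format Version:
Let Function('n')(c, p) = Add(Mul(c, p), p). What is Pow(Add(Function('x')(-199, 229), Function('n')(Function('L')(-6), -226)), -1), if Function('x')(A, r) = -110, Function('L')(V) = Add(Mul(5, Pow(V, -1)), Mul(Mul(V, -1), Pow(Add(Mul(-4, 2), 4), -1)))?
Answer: Rational(3, 574) ≈ 0.0052265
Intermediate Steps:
Function('L')(V) = Add(Mul(5, Pow(V, -1)), Mul(Rational(1, 4), V)) (Function('L')(V) = Add(Mul(5, Pow(V, -1)), Mul(Mul(-1, V), Pow(Add(-8, 4), -1))) = Add(Mul(5, Pow(V, -1)), Mul(Mul(-1, V), Pow(-4, -1))) = Add(Mul(5, Pow(V, -1)), Mul(Mul(-1, V), Rational(-1, 4))) = Add(Mul(5, Pow(V, -1)), Mul(Rational(1, 4), V)))
Function('n')(c, p) = Add(p, Mul(c, p))
Pow(Add(Function('x')(-199, 229), Function('n')(Function('L')(-6), -226)), -1) = Pow(Add(-110, Mul(-226, Add(1, Add(Mul(5, Pow(-6, -1)), Mul(Rational(1, 4), -6))))), -1) = Pow(Add(-110, Mul(-226, Add(1, Add(Mul(5, Rational(-1, 6)), Rational(-3, 2))))), -1) = Pow(Add(-110, Mul(-226, Add(1, Add(Rational(-5, 6), Rational(-3, 2))))), -1) = Pow(Add(-110, Mul(-226, Add(1, Rational(-7, 3)))), -1) = Pow(Add(-110, Mul(-226, Rational(-4, 3))), -1) = Pow(Add(-110, Rational(904, 3)), -1) = Pow(Rational(574, 3), -1) = Rational(3, 574)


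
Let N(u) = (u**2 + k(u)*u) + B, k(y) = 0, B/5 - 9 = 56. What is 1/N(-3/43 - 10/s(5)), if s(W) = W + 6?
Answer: 223729/72926294 ≈ 0.0030679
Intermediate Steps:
B = 325 (B = 45 + 5*56 = 45 + 280 = 325)
s(W) = 6 + W
N(u) = 325 + u**2 (N(u) = (u**2 + 0*u) + 325 = (u**2 + 0) + 325 = u**2 + 325 = 325 + u**2)
1/N(-3/43 - 10/s(5)) = 1/(325 + (-3/43 - 10/(6 + 5))**2) = 1/(325 + (-3*1/43 - 10/11)**2) = 1/(325 + (-3/43 - 10*1/11)**2) = 1/(325 + (-3/43 - 10/11)**2) = 1/(325 + (-463/473)**2) = 1/(325 + 214369/223729) = 1/(72926294/223729) = 223729/72926294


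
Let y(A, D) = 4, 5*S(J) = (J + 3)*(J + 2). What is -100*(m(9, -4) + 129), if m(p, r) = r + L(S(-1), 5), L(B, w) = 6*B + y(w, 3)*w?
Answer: -14740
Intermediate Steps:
S(J) = (2 + J)*(3 + J)/5 (S(J) = ((J + 3)*(J + 2))/5 = ((3 + J)*(2 + J))/5 = ((2 + J)*(3 + J))/5 = (2 + J)*(3 + J)/5)
L(B, w) = 4*w + 6*B (L(B, w) = 6*B + 4*w = 4*w + 6*B)
m(p, r) = 112/5 + r (m(p, r) = r + (4*5 + 6*(6/5 - 1 + (1/5)*(-1)**2)) = r + (20 + 6*(6/5 - 1 + (1/5)*1)) = r + (20 + 6*(6/5 - 1 + 1/5)) = r + (20 + 6*(2/5)) = r + (20 + 12/5) = r + 112/5 = 112/5 + r)
-100*(m(9, -4) + 129) = -100*((112/5 - 4) + 129) = -100*(92/5 + 129) = -100*737/5 = -14740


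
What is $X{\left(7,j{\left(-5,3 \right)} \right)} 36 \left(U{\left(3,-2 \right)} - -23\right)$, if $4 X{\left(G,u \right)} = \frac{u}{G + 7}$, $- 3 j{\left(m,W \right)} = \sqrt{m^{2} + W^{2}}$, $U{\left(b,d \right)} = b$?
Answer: $- \frac{39 \sqrt{34}}{7} \approx -32.487$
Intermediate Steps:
$j{\left(m,W \right)} = - \frac{\sqrt{W^{2} + m^{2}}}{3}$ ($j{\left(m,W \right)} = - \frac{\sqrt{m^{2} + W^{2}}}{3} = - \frac{\sqrt{W^{2} + m^{2}}}{3}$)
$X{\left(G,u \right)} = \frac{u}{4 \left(7 + G\right)}$ ($X{\left(G,u \right)} = \frac{u \frac{1}{G + 7}}{4} = \frac{u \frac{1}{7 + G}}{4} = \frac{u}{4 \left(7 + G\right)}$)
$X{\left(7,j{\left(-5,3 \right)} \right)} 36 \left(U{\left(3,-2 \right)} - -23\right) = \frac{\left(- \frac{1}{3}\right) \sqrt{3^{2} + \left(-5\right)^{2}}}{4 \left(7 + 7\right)} 36 \left(3 - -23\right) = \frac{\left(- \frac{1}{3}\right) \sqrt{9 + 25}}{4 \cdot 14} \cdot 36 \left(3 + 23\right) = \frac{1}{4} \left(- \frac{\sqrt{34}}{3}\right) \frac{1}{14} \cdot 36 \cdot 26 = - \frac{\sqrt{34}}{168} \cdot 36 \cdot 26 = - \frac{3 \sqrt{34}}{14} \cdot 26 = - \frac{39 \sqrt{34}}{7}$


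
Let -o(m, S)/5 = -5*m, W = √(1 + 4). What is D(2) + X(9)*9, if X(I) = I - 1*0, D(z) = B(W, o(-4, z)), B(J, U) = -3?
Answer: 78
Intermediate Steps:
W = √5 ≈ 2.2361
o(m, S) = 25*m (o(m, S) = -(-25)*m = 25*m)
D(z) = -3
X(I) = I (X(I) = I + 0 = I)
D(2) + X(9)*9 = -3 + 9*9 = -3 + 81 = 78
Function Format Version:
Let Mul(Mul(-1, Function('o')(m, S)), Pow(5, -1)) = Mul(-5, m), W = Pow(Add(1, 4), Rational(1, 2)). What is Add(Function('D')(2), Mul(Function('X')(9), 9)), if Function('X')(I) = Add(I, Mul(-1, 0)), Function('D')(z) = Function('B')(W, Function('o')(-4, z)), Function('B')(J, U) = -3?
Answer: 78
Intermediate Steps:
W = Pow(5, Rational(1, 2)) ≈ 2.2361
Function('o')(m, S) = Mul(25, m) (Function('o')(m, S) = Mul(-5, Mul(-5, m)) = Mul(25, m))
Function('D')(z) = -3
Function('X')(I) = I (Function('X')(I) = Add(I, 0) = I)
Add(Function('D')(2), Mul(Function('X')(9), 9)) = Add(-3, Mul(9, 9)) = Add(-3, 81) = 78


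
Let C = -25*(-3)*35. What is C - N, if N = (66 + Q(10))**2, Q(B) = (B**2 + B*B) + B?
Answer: -73551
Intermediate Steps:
C = 2625 (C = 75*35 = 2625)
Q(B) = B + 2*B**2 (Q(B) = (B**2 + B**2) + B = 2*B**2 + B = B + 2*B**2)
N = 76176 (N = (66 + 10*(1 + 2*10))**2 = (66 + 10*(1 + 20))**2 = (66 + 10*21)**2 = (66 + 210)**2 = 276**2 = 76176)
C - N = 2625 - 1*76176 = 2625 - 76176 = -73551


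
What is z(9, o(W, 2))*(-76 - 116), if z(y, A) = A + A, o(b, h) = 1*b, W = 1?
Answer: -384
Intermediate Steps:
o(b, h) = b
z(y, A) = 2*A
z(9, o(W, 2))*(-76 - 116) = (2*1)*(-76 - 116) = 2*(-192) = -384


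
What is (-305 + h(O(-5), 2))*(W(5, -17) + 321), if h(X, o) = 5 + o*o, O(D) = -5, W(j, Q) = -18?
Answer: -89688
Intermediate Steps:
h(X, o) = 5 + o**2
(-305 + h(O(-5), 2))*(W(5, -17) + 321) = (-305 + (5 + 2**2))*(-18 + 321) = (-305 + (5 + 4))*303 = (-305 + 9)*303 = -296*303 = -89688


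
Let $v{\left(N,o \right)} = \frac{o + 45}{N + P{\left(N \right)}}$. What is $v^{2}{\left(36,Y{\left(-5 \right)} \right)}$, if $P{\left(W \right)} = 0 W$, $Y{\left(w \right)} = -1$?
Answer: $\frac{121}{81} \approx 1.4938$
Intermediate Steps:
$P{\left(W \right)} = 0$
$v{\left(N,o \right)} = \frac{45 + o}{N}$ ($v{\left(N,o \right)} = \frac{o + 45}{N + 0} = \frac{45 + o}{N}$)
$v^{2}{\left(36,Y{\left(-5 \right)} \right)} = \left(\frac{45 - 1}{36}\right)^{2} = \left(\frac{1}{36} \cdot 44\right)^{2} = \left(\frac{11}{9}\right)^{2} = \frac{121}{81}$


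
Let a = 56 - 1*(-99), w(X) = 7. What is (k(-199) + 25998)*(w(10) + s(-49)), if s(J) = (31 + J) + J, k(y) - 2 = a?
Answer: -1569300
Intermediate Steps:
a = 155 (a = 56 + 99 = 155)
k(y) = 157 (k(y) = 2 + 155 = 157)
s(J) = 31 + 2*J
(k(-199) + 25998)*(w(10) + s(-49)) = (157 + 25998)*(7 + (31 + 2*(-49))) = 26155*(7 + (31 - 98)) = 26155*(7 - 67) = 26155*(-60) = -1569300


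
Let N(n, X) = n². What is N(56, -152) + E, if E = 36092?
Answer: 39228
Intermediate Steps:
N(56, -152) + E = 56² + 36092 = 3136 + 36092 = 39228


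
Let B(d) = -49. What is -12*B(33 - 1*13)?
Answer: 588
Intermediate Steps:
-12*B(33 - 1*13) = -12*(-49) = 588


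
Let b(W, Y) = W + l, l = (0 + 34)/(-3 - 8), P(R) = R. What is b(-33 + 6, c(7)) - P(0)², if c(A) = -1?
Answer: -331/11 ≈ -30.091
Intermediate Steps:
l = -34/11 (l = 34/(-11) = 34*(-1/11) = -34/11 ≈ -3.0909)
b(W, Y) = -34/11 + W (b(W, Y) = W - 34/11 = -34/11 + W)
b(-33 + 6, c(7)) - P(0)² = (-34/11 + (-33 + 6)) - 1*0² = (-34/11 - 27) - 1*0 = -331/11 + 0 = -331/11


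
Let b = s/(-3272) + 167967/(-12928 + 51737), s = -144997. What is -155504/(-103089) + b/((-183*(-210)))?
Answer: 36166182366346033/23955716446547760 ≈ 1.5097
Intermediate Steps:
b = 6176776597/126983048 (b = -144997/(-3272) + 167967/(-12928 + 51737) = -144997*(-1/3272) + 167967/38809 = 144997/3272 + 167967*(1/38809) = 144997/3272 + 167967/38809 = 6176776597/126983048 ≈ 48.643)
-155504/(-103089) + b/((-183*(-210))) = -155504/(-103089) + 6176776597/(126983048*((-183*(-210)))) = -155504*(-1/103089) + (6176776597/126983048)/38430 = 155504/103089 + (6176776597/126983048)*(1/38430) = 155504/103089 + 6176776597/4879958534640 = 36166182366346033/23955716446547760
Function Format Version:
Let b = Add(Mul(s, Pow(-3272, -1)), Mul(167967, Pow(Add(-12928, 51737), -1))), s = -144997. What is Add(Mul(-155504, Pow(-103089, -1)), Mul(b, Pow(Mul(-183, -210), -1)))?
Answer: Rational(36166182366346033, 23955716446547760) ≈ 1.5097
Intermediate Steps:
b = Rational(6176776597, 126983048) (b = Add(Mul(-144997, Pow(-3272, -1)), Mul(167967, Pow(Add(-12928, 51737), -1))) = Add(Mul(-144997, Rational(-1, 3272)), Mul(167967, Pow(38809, -1))) = Add(Rational(144997, 3272), Mul(167967, Rational(1, 38809))) = Add(Rational(144997, 3272), Rational(167967, 38809)) = Rational(6176776597, 126983048) ≈ 48.643)
Add(Mul(-155504, Pow(-103089, -1)), Mul(b, Pow(Mul(-183, -210), -1))) = Add(Mul(-155504, Pow(-103089, -1)), Mul(Rational(6176776597, 126983048), Pow(Mul(-183, -210), -1))) = Add(Mul(-155504, Rational(-1, 103089)), Mul(Rational(6176776597, 126983048), Pow(38430, -1))) = Add(Rational(155504, 103089), Mul(Rational(6176776597, 126983048), Rational(1, 38430))) = Add(Rational(155504, 103089), Rational(6176776597, 4879958534640)) = Rational(36166182366346033, 23955716446547760)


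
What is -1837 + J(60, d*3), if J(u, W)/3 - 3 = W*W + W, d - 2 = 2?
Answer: -1360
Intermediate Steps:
d = 4 (d = 2 + 2 = 4)
J(u, W) = 9 + 3*W + 3*W² (J(u, W) = 9 + 3*(W*W + W) = 9 + 3*(W² + W) = 9 + 3*(W + W²) = 9 + (3*W + 3*W²) = 9 + 3*W + 3*W²)
-1837 + J(60, d*3) = -1837 + (9 + 3*(4*3) + 3*(4*3)²) = -1837 + (9 + 3*12 + 3*12²) = -1837 + (9 + 36 + 3*144) = -1837 + (9 + 36 + 432) = -1837 + 477 = -1360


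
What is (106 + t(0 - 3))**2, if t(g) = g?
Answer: 10609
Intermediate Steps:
(106 + t(0 - 3))**2 = (106 + (0 - 3))**2 = (106 - 3)**2 = 103**2 = 10609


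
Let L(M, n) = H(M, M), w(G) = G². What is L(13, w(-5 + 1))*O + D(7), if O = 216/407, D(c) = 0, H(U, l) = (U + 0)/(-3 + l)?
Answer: 1404/2035 ≈ 0.68993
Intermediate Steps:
H(U, l) = U/(-3 + l)
L(M, n) = M/(-3 + M)
O = 216/407 (O = 216*(1/407) = 216/407 ≈ 0.53071)
L(13, w(-5 + 1))*O + D(7) = (13/(-3 + 13))*(216/407) + 0 = (13/10)*(216/407) + 0 = 1404/2035 + 0 = 1404/2035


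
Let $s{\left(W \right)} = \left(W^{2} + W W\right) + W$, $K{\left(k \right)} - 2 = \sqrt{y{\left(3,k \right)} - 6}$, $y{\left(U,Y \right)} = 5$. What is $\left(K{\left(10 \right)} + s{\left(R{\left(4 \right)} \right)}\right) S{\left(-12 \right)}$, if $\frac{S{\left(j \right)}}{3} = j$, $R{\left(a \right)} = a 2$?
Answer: $-4968 - 36 i \approx -4968.0 - 36.0 i$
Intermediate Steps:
$R{\left(a \right)} = 2 a$
$S{\left(j \right)} = 3 j$
$K{\left(k \right)} = 2 + i$ ($K{\left(k \right)} = 2 + \sqrt{5 - 6} = 2 + \sqrt{-1} = 2 + i$)
$s{\left(W \right)} = W + 2 W^{2}$ ($s{\left(W \right)} = \left(W^{2} + W^{2}\right) + W = 2 W^{2} + W = W + 2 W^{2}$)
$\left(K{\left(10 \right)} + s{\left(R{\left(4 \right)} \right)}\right) S{\left(-12 \right)} = \left(\left(2 + i\right) + 2 \cdot 4 \left(1 + 2 \cdot 2 \cdot 4\right)\right) 3 \left(-12\right) = \left(\left(2 + i\right) + 8 \left(1 + 2 \cdot 8\right)\right) \left(-36\right) = \left(\left(2 + i\right) + 8 \left(1 + 16\right)\right) \left(-36\right) = \left(\left(2 + i\right) + 8 \cdot 17\right) \left(-36\right) = \left(\left(2 + i\right) + 136\right) \left(-36\right) = \left(138 + i\right) \left(-36\right) = -4968 - 36 i$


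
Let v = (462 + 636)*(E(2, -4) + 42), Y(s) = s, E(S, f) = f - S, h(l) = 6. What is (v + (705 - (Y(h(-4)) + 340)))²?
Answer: 1590972769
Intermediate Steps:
v = 39528 (v = (462 + 636)*((-4 - 1*2) + 42) = 1098*((-4 - 2) + 42) = 1098*(-6 + 42) = 1098*36 = 39528)
(v + (705 - (Y(h(-4)) + 340)))² = (39528 + (705 - (6 + 340)))² = (39528 + (705 - 1*346))² = (39528 + (705 - 346))² = (39528 + 359)² = 39887² = 1590972769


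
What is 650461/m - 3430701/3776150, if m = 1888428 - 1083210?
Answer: -1780371469/17678046225 ≈ -0.10071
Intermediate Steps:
m = 805218
650461/m - 3430701/3776150 = 650461/805218 - 3430701/3776150 = 650461*(1/805218) - 3430701*1/3776150 = 15127/18726 - 3430701/3776150 = -1780371469/17678046225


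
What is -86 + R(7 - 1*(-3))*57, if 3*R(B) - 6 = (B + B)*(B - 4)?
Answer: 2308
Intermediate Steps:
R(B) = 2 + 2*B*(-4 + B)/3 (R(B) = 2 + ((B + B)*(B - 4))/3 = 2 + ((2*B)*(-4 + B))/3 = 2 + (2*B*(-4 + B))/3 = 2 + 2*B*(-4 + B)/3)
-86 + R(7 - 1*(-3))*57 = -86 + (2 - 8*(7 - 1*(-3))/3 + 2*(7 - 1*(-3))²/3)*57 = -86 + (2 - 8*(7 + 3)/3 + 2*(7 + 3)²/3)*57 = -86 + (2 - 8/3*10 + (⅔)*10²)*57 = -86 + (2 - 80/3 + (⅔)*100)*57 = -86 + (2 - 80/3 + 200/3)*57 = -86 + 42*57 = -86 + 2394 = 2308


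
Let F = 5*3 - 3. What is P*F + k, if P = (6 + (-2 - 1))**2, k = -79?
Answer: 29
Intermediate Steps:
F = 12 (F = 15 - 3 = 12)
P = 9 (P = (6 - 3)**2 = 3**2 = 9)
P*F + k = 9*12 - 79 = 108 - 79 = 29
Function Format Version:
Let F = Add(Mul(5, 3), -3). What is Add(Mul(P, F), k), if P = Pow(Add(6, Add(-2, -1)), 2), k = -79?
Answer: 29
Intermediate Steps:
F = 12 (F = Add(15, -3) = 12)
P = 9 (P = Pow(Add(6, -3), 2) = Pow(3, 2) = 9)
Add(Mul(P, F), k) = Add(Mul(9, 12), -79) = Add(108, -79) = 29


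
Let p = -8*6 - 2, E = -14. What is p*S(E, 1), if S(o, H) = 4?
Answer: -200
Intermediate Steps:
p = -50 (p = -48 - 2 = -50)
p*S(E, 1) = -50*4 = -200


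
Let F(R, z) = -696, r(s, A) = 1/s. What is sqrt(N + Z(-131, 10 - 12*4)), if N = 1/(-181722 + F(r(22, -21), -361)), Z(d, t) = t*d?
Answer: sqrt(165649554249654)/182418 ≈ 70.555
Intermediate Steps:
Z(d, t) = d*t
N = -1/182418 (N = 1/(-181722 - 696) = 1/(-182418) = -1/182418 ≈ -5.4819e-6)
sqrt(N + Z(-131, 10 - 12*4)) = sqrt(-1/182418 - 131*(10 - 12*4)) = sqrt(-1/182418 - 131*(10 - 48)) = sqrt(-1/182418 - 131*(-38)) = sqrt(-1/182418 + 4978) = sqrt(908076803/182418) = sqrt(165649554249654)/182418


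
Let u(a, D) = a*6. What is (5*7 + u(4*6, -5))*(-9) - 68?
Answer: -1679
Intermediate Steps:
u(a, D) = 6*a
(5*7 + u(4*6, -5))*(-9) - 68 = (5*7 + 6*(4*6))*(-9) - 68 = (35 + 6*24)*(-9) - 68 = (35 + 144)*(-9) - 68 = 179*(-9) - 68 = -1611 - 68 = -1679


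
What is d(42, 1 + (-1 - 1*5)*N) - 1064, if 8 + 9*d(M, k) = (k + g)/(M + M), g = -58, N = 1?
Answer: -38339/36 ≈ -1065.0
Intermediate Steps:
d(M, k) = -8/9 + (-58 + k)/(18*M) (d(M, k) = -8/9 + ((k - 58)/(M + M))/9 = -8/9 + ((-58 + k)/((2*M)))/9 = -8/9 + ((-58 + k)*(1/(2*M)))/9 = -8/9 + ((-58 + k)/(2*M))/9 = -8/9 + (-58 + k)/(18*M))
d(42, 1 + (-1 - 1*5)*N) - 1064 = (1/18)*(-58 + (1 + (-1 - 1*5)*1) - 16*42)/42 - 1064 = (1/18)*(1/42)*(-58 + (1 + (-1 - 5)*1) - 672) - 1064 = (1/18)*(1/42)*(-58 + (1 - 6*1) - 672) - 1064 = (1/18)*(1/42)*(-58 + (1 - 6) - 672) - 1064 = (1/18)*(1/42)*(-58 - 5 - 672) - 1064 = (1/18)*(1/42)*(-735) - 1064 = -35/36 - 1064 = -38339/36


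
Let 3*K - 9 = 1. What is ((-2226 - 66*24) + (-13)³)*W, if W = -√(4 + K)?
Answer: 6007*√66/3 ≈ 16267.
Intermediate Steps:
K = 10/3 (K = 3 + (⅓)*1 = 3 + ⅓ = 10/3 ≈ 3.3333)
W = -√66/3 (W = -√(4 + 10/3) = -√(22/3) = -√66/3 ≈ -2.7080)
((-2226 - 66*24) + (-13)³)*W = ((-2226 - 66*24) + (-13)³)*(-√66/3) = ((-2226 - 1584) - 2197)*(-√66/3) = (-3810 - 2197)*(-√66/3) = -(-6007)*√66/3 = 6007*√66/3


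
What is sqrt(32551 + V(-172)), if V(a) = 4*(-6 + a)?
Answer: sqrt(31839) ≈ 178.43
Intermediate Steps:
V(a) = -24 + 4*a
sqrt(32551 + V(-172)) = sqrt(32551 + (-24 + 4*(-172))) = sqrt(32551 + (-24 - 688)) = sqrt(32551 - 712) = sqrt(31839)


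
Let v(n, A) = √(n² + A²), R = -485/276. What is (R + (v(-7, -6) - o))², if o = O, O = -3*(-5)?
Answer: 27865585/76176 - 4625*√85/138 ≈ 56.817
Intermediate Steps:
R = -485/276 (R = -485*1/276 = -485/276 ≈ -1.7572)
O = 15
o = 15
v(n, A) = √(A² + n²)
(R + (v(-7, -6) - o))² = (-485/276 + (√((-6)² + (-7)²) - 1*15))² = (-485/276 + (√(36 + 49) - 15))² = (-485/276 + (√85 - 15))² = (-485/276 + (-15 + √85))² = (-4625/276 + √85)²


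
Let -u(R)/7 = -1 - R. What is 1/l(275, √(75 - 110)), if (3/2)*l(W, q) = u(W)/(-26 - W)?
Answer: -43/184 ≈ -0.23370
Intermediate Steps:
u(R) = 7 + 7*R (u(R) = -7*(-1 - R) = 7 + 7*R)
l(W, q) = 2*(7 + 7*W)/(3*(-26 - W)) (l(W, q) = 2*((7 + 7*W)/(-26 - W))/3 = 2*(7 + 7*W)/(3*(-26 - W)))
1/l(275, √(75 - 110)) = 1/(14*(-1 - 1*275)/(3*(26 + 275))) = 1/((14/3)*(-1 - 275)/301) = 1/((14/3)*(1/301)*(-276)) = 1/(-184/43) = -43/184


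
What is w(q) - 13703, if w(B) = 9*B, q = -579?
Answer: -18914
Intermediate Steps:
w(q) - 13703 = 9*(-579) - 13703 = -5211 - 13703 = -18914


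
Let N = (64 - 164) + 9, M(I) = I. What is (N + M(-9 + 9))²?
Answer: 8281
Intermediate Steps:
N = -91 (N = -100 + 9 = -91)
(N + M(-9 + 9))² = (-91 + (-9 + 9))² = (-91 + 0)² = (-91)² = 8281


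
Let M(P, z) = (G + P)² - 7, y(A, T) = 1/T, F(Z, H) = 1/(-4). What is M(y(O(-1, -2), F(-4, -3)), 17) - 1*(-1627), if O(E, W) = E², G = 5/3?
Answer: 14629/9 ≈ 1625.4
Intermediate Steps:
G = 5/3 (G = 5*(⅓) = 5/3 ≈ 1.6667)
F(Z, H) = -¼
M(P, z) = -7 + (5/3 + P)² (M(P, z) = (5/3 + P)² - 7 = -7 + (5/3 + P)²)
M(y(O(-1, -2), F(-4, -3)), 17) - 1*(-1627) = (-7 + (5 + 3/(-¼))²/9) - 1*(-1627) = (-7 + (5 + 3*(-4))²/9) + 1627 = (-7 + (5 - 12)²/9) + 1627 = (-7 + (⅑)*(-7)²) + 1627 = (-7 + (⅑)*49) + 1627 = (-7 + 49/9) + 1627 = -14/9 + 1627 = 14629/9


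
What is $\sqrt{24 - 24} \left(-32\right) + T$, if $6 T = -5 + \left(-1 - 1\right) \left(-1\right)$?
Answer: $- \frac{1}{2} \approx -0.5$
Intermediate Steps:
$T = - \frac{1}{2}$ ($T = \frac{-5 + \left(-1 - 1\right) \left(-1\right)}{6} = \frac{-5 - -2}{6} = \frac{-5 + 2}{6} = \frac{1}{6} \left(-3\right) = - \frac{1}{2} \approx -0.5$)
$\sqrt{24 - 24} \left(-32\right) + T = \sqrt{24 - 24} \left(-32\right) - \frac{1}{2} = \sqrt{0} \left(-32\right) - \frac{1}{2} = 0 \left(-32\right) - \frac{1}{2} = 0 - \frac{1}{2} = - \frac{1}{2}$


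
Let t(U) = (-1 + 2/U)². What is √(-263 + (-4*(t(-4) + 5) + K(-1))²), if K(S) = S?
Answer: 7*√13 ≈ 25.239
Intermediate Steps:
√(-263 + (-4*(t(-4) + 5) + K(-1))²) = √(-263 + (-4*((-2 - 4)²/(-4)² + 5) - 1)²) = √(-263 + (-4*((1/16)*(-6)² + 5) - 1)²) = √(-263 + (-4*((1/16)*36 + 5) - 1)²) = √(-263 + (-4*(9/4 + 5) - 1)²) = √(-263 + (-4*29/4 - 1)²) = √(-263 + (-29 - 1)²) = √(-263 + (-30)²) = √(-263 + 900) = √637 = 7*√13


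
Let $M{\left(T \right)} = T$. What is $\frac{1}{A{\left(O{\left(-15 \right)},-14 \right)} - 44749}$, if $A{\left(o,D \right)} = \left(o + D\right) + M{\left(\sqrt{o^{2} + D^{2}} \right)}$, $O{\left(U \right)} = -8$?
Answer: $- \frac{44771}{2004442181} - \frac{2 \sqrt{65}}{2004442181} \approx -2.2344 \cdot 10^{-5}$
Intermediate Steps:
$A{\left(o,D \right)} = D + o + \sqrt{D^{2} + o^{2}}$ ($A{\left(o,D \right)} = \left(o + D\right) + \sqrt{o^{2} + D^{2}} = \left(D + o\right) + \sqrt{D^{2} + o^{2}} = D + o + \sqrt{D^{2} + o^{2}}$)
$\frac{1}{A{\left(O{\left(-15 \right)},-14 \right)} - 44749} = \frac{1}{\left(-14 - 8 + \sqrt{\left(-14\right)^{2} + \left(-8\right)^{2}}\right) - 44749} = \frac{1}{\left(-14 - 8 + \sqrt{196 + 64}\right) - 44749} = \frac{1}{\left(-14 - 8 + \sqrt{260}\right) - 44749} = \frac{1}{\left(-14 - 8 + 2 \sqrt{65}\right) - 44749} = \frac{1}{\left(-22 + 2 \sqrt{65}\right) - 44749} = \frac{1}{-44771 + 2 \sqrt{65}}$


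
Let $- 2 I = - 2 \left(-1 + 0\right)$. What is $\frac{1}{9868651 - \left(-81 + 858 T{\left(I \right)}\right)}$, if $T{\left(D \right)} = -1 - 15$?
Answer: $\frac{1}{9882460} \approx 1.0119 \cdot 10^{-7}$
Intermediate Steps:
$I = -1$ ($I = - \frac{\left(-2\right) \left(-1 + 0\right)}{2} = - \frac{\left(-2\right) \left(-1\right)}{2} = \left(- \frac{1}{2}\right) 2 = -1$)
$T{\left(D \right)} = -16$
$\frac{1}{9868651 - \left(-81 + 858 T{\left(I \right)}\right)} = \frac{1}{9868651 + \left(81 - -13728\right)} = \frac{1}{9868651 + \left(81 + 13728\right)} = \frac{1}{9868651 + 13809} = \frac{1}{9882460}$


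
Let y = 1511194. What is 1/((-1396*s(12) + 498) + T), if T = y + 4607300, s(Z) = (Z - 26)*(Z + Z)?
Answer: 1/6588048 ≈ 1.5179e-7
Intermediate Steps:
s(Z) = 2*Z*(-26 + Z) (s(Z) = (-26 + Z)*(2*Z) = 2*Z*(-26 + Z))
T = 6118494 (T = 1511194 + 4607300 = 6118494)
1/((-1396*s(12) + 498) + T) = 1/((-2792*12*(-26 + 12) + 498) + 6118494) = 1/((-2792*12*(-14) + 498) + 6118494) = 1/((-1396*(-336) + 498) + 6118494) = 1/((469056 + 498) + 6118494) = 1/(469554 + 6118494) = 1/6588048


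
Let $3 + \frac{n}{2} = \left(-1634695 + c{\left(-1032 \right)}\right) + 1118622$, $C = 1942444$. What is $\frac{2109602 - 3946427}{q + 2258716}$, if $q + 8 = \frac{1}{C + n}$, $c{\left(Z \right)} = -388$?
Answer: $- \frac{1670621726700}{2054331065329} \approx -0.81322$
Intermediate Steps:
$n = -1032928$ ($n = -6 + 2 \left(\left(-1634695 - 388\right) + 1118622\right) = -6 + 2 \left(-1635083 + 1118622\right) = -6 + 2 \left(-516461\right) = -6 - 1032922 = -1032928$)
$q = - \frac{7276127}{909516}$ ($q = -8 + \frac{1}{1942444 - 1032928} = -8 + \frac{1}{909516} = - \frac{7276127}{909516} \approx -8.0$)
$\frac{2109602 - 3946427}{q + 2258716} = \frac{2109602 - 3946427}{- \frac{7276127}{909516} + 2258716} = - \frac{1836825}{\frac{2054331065329}{909516}} = \left(-1836825\right) \frac{909516}{2054331065329} = - \frac{1670621726700}{2054331065329}$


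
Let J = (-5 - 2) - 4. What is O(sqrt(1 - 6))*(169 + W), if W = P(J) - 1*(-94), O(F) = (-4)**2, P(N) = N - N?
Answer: 4208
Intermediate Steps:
J = -11 (J = -7 - 4 = -11)
P(N) = 0
O(F) = 16
W = 94 (W = 0 - 1*(-94) = 0 + 94 = 94)
O(sqrt(1 - 6))*(169 + W) = 16*(169 + 94) = 16*263 = 4208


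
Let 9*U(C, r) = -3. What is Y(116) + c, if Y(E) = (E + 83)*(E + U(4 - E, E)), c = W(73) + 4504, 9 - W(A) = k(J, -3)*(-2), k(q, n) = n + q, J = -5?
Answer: 82544/3 ≈ 27515.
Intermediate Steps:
U(C, r) = -1/3 (U(C, r) = (1/9)*(-3) = -1/3)
W(A) = -7 (W(A) = 9 - (-3 - 5)*(-2) = 9 - (-8)*(-2) = 9 - 1*16 = 9 - 16 = -7)
c = 4497 (c = -7 + 4504 = 4497)
Y(E) = (83 + E)*(-1/3 + E) (Y(E) = (E + 83)*(E - 1/3) = (83 + E)*(-1/3 + E))
Y(116) + c = (-83/3 + 116**2 + (248/3)*116) + 4497 = (-83/3 + 13456 + 28768/3) + 4497 = 69053/3 + 4497 = 82544/3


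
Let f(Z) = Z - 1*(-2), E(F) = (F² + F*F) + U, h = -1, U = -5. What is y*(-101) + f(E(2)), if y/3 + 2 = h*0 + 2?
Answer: 5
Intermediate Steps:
E(F) = -5 + 2*F² (E(F) = (F² + F*F) - 5 = (F² + F²) - 5 = 2*F² - 5 = -5 + 2*F²)
f(Z) = 2 + Z (f(Z) = Z + 2 = 2 + Z)
y = 0 (y = -6 + 3*(-1*0 + 2) = -6 + 3*(0 + 2) = -6 + 3*2 = -6 + 6 = 0)
y*(-101) + f(E(2)) = 0*(-101) + (2 + (-5 + 2*2²)) = 0 + (2 + (-5 + 2*4)) = 0 + (2 + (-5 + 8)) = 0 + (2 + 3) = 0 + 5 = 5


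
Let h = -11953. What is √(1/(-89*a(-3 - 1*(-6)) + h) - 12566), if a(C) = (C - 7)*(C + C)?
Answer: 109*I*√101929911/9817 ≈ 112.1*I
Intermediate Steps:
a(C) = 2*C*(-7 + C) (a(C) = (-7 + C)*(2*C) = 2*C*(-7 + C))
√(1/(-89*a(-3 - 1*(-6)) + h) - 12566) = √(1/(-178*(-3 - 1*(-6))*(-7 + (-3 - 1*(-6))) - 11953) - 12566) = √(1/(-178*(-3 + 6)*(-7 + (-3 + 6)) - 11953) - 12566) = √(1/(-178*3*(-7 + 3) - 11953) - 12566) = √(1/(-178*3*(-4) - 11953) - 12566) = √(1/(-89*(-24) - 11953) - 12566) = √(1/(2136 - 11953) - 12566) = √(1/(-9817) - 12566) = √(-1/9817 - 12566) = √(-123360423/9817) = 109*I*√101929911/9817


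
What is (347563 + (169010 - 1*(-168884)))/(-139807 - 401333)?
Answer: -685457/541140 ≈ -1.2667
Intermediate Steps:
(347563 + (169010 - 1*(-168884)))/(-139807 - 401333) = (347563 + (169010 + 168884))/(-541140) = (347563 + 337894)*(-1/541140) = 685457*(-1/541140) = -685457/541140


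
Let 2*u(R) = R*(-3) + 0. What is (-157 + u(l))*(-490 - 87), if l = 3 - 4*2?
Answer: 172523/2 ≈ 86262.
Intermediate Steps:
l = -5 (l = 3 - 8 = -5)
u(R) = -3*R/2 (u(R) = (R*(-3) + 0)/2 = (-3*R + 0)/2 = (-3*R)/2 = -3*R/2)
(-157 + u(l))*(-490 - 87) = (-157 - 3/2*(-5))*(-490 - 87) = (-157 + 15/2)*(-577) = -299/2*(-577) = 172523/2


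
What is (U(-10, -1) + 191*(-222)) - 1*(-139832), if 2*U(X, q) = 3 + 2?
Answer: 194865/2 ≈ 97433.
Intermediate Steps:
U(X, q) = 5/2 (U(X, q) = (3 + 2)/2 = (½)*5 = 5/2)
(U(-10, -1) + 191*(-222)) - 1*(-139832) = (5/2 + 191*(-222)) - 1*(-139832) = (5/2 - 42402) + 139832 = -84799/2 + 139832 = 194865/2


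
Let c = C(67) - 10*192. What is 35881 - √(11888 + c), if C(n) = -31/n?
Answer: 35881 - 5*√1789771/67 ≈ 35781.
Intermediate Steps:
c = -128671/67 (c = -31/67 - 10*192 = -31*1/67 - 1920 = -31/67 - 1920 = -128671/67 ≈ -1920.5)
35881 - √(11888 + c) = 35881 - √(11888 - 128671/67) = 35881 - √(667825/67) = 35881 - 5*√1789771/67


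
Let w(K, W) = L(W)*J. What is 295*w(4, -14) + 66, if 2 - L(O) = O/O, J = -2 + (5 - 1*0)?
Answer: 951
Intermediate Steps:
J = 3 (J = -2 + (5 + 0) = -2 + 5 = 3)
L(O) = 1 (L(O) = 2 - O/O = 2 - 1*1 = 2 - 1 = 1)
w(K, W) = 3 (w(K, W) = 1*3 = 3)
295*w(4, -14) + 66 = 295*3 + 66 = 885 + 66 = 951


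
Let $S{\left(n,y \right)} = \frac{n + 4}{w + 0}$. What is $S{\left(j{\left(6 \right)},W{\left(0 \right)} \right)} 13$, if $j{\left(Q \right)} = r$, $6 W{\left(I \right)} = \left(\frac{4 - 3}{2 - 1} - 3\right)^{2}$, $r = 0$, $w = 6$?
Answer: $\frac{26}{3} \approx 8.6667$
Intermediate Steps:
$W{\left(I \right)} = \frac{2}{3}$ ($W{\left(I \right)} = \frac{\left(\frac{4 - 3}{2 - 1} - 3\right)^{2}}{6} = \frac{\left(1 \cdot 1^{-1} - 3\right)^{2}}{6} = \frac{\left(1 \cdot 1 - 3\right)^{2}}{6} = \frac{\left(1 - 3\right)^{2}}{6} = \frac{\left(-2\right)^{2}}{6} = \frac{1}{6} \cdot 4 = \frac{2}{3}$)
$j{\left(Q \right)} = 0$
$S{\left(n,y \right)} = \frac{2}{3} + \frac{n}{6}$ ($S{\left(n,y \right)} = \frac{n + 4}{6 + 0} = \frac{4 + n}{6} = \left(4 + n\right) \frac{1}{6} = \frac{2}{3} + \frac{n}{6}$)
$S{\left(j{\left(6 \right)},W{\left(0 \right)} \right)} 13 = \left(\frac{2}{3} + \frac{1}{6} \cdot 0\right) 13 = \left(\frac{2}{3} + 0\right) 13 = \frac{2}{3} \cdot 13 = \frac{26}{3}$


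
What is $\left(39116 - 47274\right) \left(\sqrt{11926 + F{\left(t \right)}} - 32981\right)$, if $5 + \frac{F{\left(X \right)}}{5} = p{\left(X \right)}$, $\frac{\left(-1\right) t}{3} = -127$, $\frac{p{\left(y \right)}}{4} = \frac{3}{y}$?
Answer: $269058998 - \frac{8158 \sqrt{191953769}}{127} \approx 2.6817 \cdot 10^{8}$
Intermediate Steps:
$p{\left(y \right)} = \frac{12}{y}$ ($p{\left(y \right)} = 4 \frac{3}{y} = \frac{12}{y}$)
$t = 381$ ($t = \left(-3\right) \left(-127\right) = 381$)
$F{\left(X \right)} = -25 + \frac{60}{X}$ ($F{\left(X \right)} = -25 + 5 \frac{12}{X} = -25 + \frac{60}{X}$)
$\left(39116 - 47274\right) \left(\sqrt{11926 + F{\left(t \right)}} - 32981\right) = \left(39116 - 47274\right) \left(\sqrt{11926 - \left(25 - \frac{60}{381}\right)} - 32981\right) = - 8158 \left(\sqrt{11926 + \left(-25 + 60 \cdot \frac{1}{381}\right)} - 32981\right) = - 8158 \left(\sqrt{11926 + \left(-25 + \frac{20}{127}\right)} - 32981\right) = - 8158 \left(\sqrt{11926 - \frac{3155}{127}} - 32981\right) = - 8158 \left(\sqrt{\frac{1511447}{127}} - 32981\right) = - 8158 \left(\frac{\sqrt{191953769}}{127} - 32981\right) = - 8158 \left(-32981 + \frac{\sqrt{191953769}}{127}\right) = 269058998 - \frac{8158 \sqrt{191953769}}{127}$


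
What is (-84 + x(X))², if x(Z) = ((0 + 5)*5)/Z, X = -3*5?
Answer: 66049/9 ≈ 7338.8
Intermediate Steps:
X = -15
x(Z) = 25/Z (x(Z) = (5*5)/Z = 25/Z)
(-84 + x(X))² = (-84 + 25/(-15))² = (-84 + 25*(-1/15))² = (-84 - 5/3)² = (-257/3)² = 66049/9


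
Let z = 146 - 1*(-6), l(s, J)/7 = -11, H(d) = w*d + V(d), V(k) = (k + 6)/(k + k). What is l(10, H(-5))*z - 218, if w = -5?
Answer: -11922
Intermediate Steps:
V(k) = (6 + k)/(2*k) (V(k) = (6 + k)/((2*k)) = (6 + k)*(1/(2*k)) = (6 + k)/(2*k))
H(d) = -5*d + (6 + d)/(2*d)
l(s, J) = -77 (l(s, J) = 7*(-11) = -77)
z = 152 (z = 146 + 6 = 152)
l(10, H(-5))*z - 218 = -77*152 - 218 = -11704 - 218 = -11922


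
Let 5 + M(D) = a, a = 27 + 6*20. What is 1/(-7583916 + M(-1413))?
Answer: -1/7583774 ≈ -1.3186e-7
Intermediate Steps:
a = 147 (a = 27 + 120 = 147)
M(D) = 142 (M(D) = -5 + 147 = 142)
1/(-7583916 + M(-1413)) = 1/(-7583916 + 142) = 1/(-7583774) = -1/7583774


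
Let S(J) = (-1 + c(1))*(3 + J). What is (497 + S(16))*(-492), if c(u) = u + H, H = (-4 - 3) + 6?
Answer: -235176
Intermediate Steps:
H = -1 (H = -7 + 6 = -1)
c(u) = -1 + u (c(u) = u - 1 = -1 + u)
S(J) = -3 - J (S(J) = (-1 + (-1 + 1))*(3 + J) = (-1 + 0)*(3 + J) = -(3 + J) = -3 - J)
(497 + S(16))*(-492) = (497 + (-3 - 1*16))*(-492) = (497 + (-3 - 16))*(-492) = (497 - 19)*(-492) = 478*(-492) = -235176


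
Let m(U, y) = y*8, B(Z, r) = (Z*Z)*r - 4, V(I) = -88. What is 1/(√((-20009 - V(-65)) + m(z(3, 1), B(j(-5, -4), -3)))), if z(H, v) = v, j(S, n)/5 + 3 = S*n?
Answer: -I*√193353/193353 ≈ -0.0022742*I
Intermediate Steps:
j(S, n) = -15 + 5*S*n (j(S, n) = -15 + 5*(S*n) = -15 + 5*S*n)
B(Z, r) = -4 + r*Z² (B(Z, r) = Z²*r - 4 = r*Z² - 4 = -4 + r*Z²)
m(U, y) = 8*y
1/(√((-20009 - V(-65)) + m(z(3, 1), B(j(-5, -4), -3)))) = 1/(√((-20009 - 1*(-88)) + 8*(-4 - 3*(-15 + 5*(-5)*(-4))²))) = 1/(√((-20009 + 88) + 8*(-4 - 3*(-15 + 100)²))) = 1/(√(-19921 + 8*(-4 - 3*85²))) = 1/(√(-19921 + 8*(-4 - 3*7225))) = 1/(√(-19921 + 8*(-4 - 21675))) = 1/(√(-19921 + 8*(-21679))) = 1/(√(-19921 - 173432)) = 1/(√(-193353)) = 1/(I*√193353) = -I*√193353/193353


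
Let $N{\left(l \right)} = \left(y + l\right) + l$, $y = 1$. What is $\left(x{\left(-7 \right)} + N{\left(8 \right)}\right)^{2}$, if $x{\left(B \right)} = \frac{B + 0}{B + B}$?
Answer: $\frac{1225}{4} \approx 306.25$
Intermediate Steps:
$N{\left(l \right)} = 1 + 2 l$ ($N{\left(l \right)} = \left(1 + l\right) + l = 1 + 2 l$)
$x{\left(B \right)} = \frac{1}{2}$ ($x{\left(B \right)} = \frac{B}{2 B} = B \frac{1}{2 B} = \frac{1}{2}$)
$\left(x{\left(-7 \right)} + N{\left(8 \right)}\right)^{2} = \left(\frac{1}{2} + \left(1 + 2 \cdot 8\right)\right)^{2} = \left(\frac{1}{2} + \left(1 + 16\right)\right)^{2} = \left(\frac{1}{2} + 17\right)^{2} = \left(\frac{35}{2}\right)^{2} = \frac{1225}{4}$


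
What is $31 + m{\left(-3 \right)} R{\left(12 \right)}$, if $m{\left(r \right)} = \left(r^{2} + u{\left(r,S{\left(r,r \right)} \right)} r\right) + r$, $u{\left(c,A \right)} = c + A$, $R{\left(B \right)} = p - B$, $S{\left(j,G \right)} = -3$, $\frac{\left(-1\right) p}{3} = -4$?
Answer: $31$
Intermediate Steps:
$p = 12$ ($p = \left(-3\right) \left(-4\right) = 12$)
$R{\left(B \right)} = 12 - B$
$u{\left(c,A \right)} = A + c$
$m{\left(r \right)} = r + r^{2} + r \left(-3 + r\right)$ ($m{\left(r \right)} = \left(r^{2} + \left(-3 + r\right) r\right) + r = \left(r^{2} + r \left(-3 + r\right)\right) + r = r + r^{2} + r \left(-3 + r\right)$)
$31 + m{\left(-3 \right)} R{\left(12 \right)} = 31 + 2 \left(-3\right) \left(-1 - 3\right) \left(12 - 12\right) = 31 + 2 \left(-3\right) \left(-4\right) \left(12 - 12\right) = 31 + 24 \cdot 0 = 31 + 0 = 31$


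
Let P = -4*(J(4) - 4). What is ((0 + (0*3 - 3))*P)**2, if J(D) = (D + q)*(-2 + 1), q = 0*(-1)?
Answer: 9216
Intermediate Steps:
q = 0
J(D) = -D (J(D) = (D + 0)*(-2 + 1) = D*(-1) = -D)
P = 32 (P = -4*(-1*4 - 4) = -4*(-4 - 4) = -4*(-8) = 32)
((0 + (0*3 - 3))*P)**2 = ((0 + (0*3 - 3))*32)**2 = ((0 + (0 - 3))*32)**2 = ((0 - 3)*32)**2 = (-3*32)**2 = (-96)**2 = 9216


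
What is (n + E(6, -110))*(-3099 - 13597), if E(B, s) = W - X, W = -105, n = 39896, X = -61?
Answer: -665368992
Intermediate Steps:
E(B, s) = -44 (E(B, s) = -105 - 1*(-61) = -105 + 61 = -44)
(n + E(6, -110))*(-3099 - 13597) = (39896 - 44)*(-3099 - 13597) = 39852*(-16696) = -665368992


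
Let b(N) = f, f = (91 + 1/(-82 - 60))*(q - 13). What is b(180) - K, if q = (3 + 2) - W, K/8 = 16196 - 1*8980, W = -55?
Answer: -7590089/142 ≈ -53451.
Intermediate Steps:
K = 57728 (K = 8*(16196 - 1*8980) = 8*(16196 - 8980) = 8*7216 = 57728)
q = 60 (q = (3 + 2) - 1*(-55) = 5 + 55 = 60)
f = 607287/142 (f = (91 + 1/(-82 - 60))*(60 - 13) = (91 + 1/(-142))*47 = (91 - 1/142)*47 = (12921/142)*47 = 607287/142 ≈ 4276.7)
b(N) = 607287/142
b(180) - K = 607287/142 - 1*57728 = 607287/142 - 57728 = -7590089/142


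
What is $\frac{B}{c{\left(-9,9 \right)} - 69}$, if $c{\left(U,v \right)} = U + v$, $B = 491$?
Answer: $- \frac{491}{69} \approx -7.1159$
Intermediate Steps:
$\frac{B}{c{\left(-9,9 \right)} - 69} = \frac{491}{\left(-9 + 9\right) - 69} = \frac{491}{0 - 69} = \frac{491}{-69} = 491 \left(- \frac{1}{69}\right) = - \frac{491}{69}$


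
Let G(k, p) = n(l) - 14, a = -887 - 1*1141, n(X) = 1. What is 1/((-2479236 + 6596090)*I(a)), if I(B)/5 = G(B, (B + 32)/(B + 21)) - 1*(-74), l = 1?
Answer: 1/1255640470 ≈ 7.9641e-10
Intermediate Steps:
a = -2028 (a = -887 - 1141 = -2028)
G(k, p) = -13 (G(k, p) = 1 - 14 = -13)
I(B) = 305 (I(B) = 5*(-13 - 1*(-74)) = 5*(-13 + 74) = 5*61 = 305)
1/((-2479236 + 6596090)*I(a)) = 1/((-2479236 + 6596090)*305) = (1/305)/4116854 = (1/4116854)*(1/305) = 1/1255640470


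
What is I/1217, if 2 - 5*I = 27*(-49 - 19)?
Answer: 1838/6085 ≈ 0.30205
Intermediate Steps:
I = 1838/5 (I = 2/5 - 27*(-49 - 19)/5 = 2/5 - 27*(-68)/5 = 2/5 - 1/5*(-1836) = 2/5 + 1836/5 = 1838/5 ≈ 367.60)
I/1217 = (1838/5)/1217 = (1838/5)*(1/1217) = 1838/6085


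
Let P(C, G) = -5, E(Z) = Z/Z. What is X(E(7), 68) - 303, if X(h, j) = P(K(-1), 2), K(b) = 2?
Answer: -308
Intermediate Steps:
E(Z) = 1
X(h, j) = -5
X(E(7), 68) - 303 = -5 - 303 = -308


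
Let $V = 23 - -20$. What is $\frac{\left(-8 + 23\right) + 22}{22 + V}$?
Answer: $\frac{37}{65} \approx 0.56923$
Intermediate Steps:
$V = 43$ ($V = 23 + 20 = 43$)
$\frac{\left(-8 + 23\right) + 22}{22 + V} = \frac{\left(-8 + 23\right) + 22}{22 + 43} = \frac{15 + 22}{65} = 37 \cdot \frac{1}{65} = \frac{37}{65}$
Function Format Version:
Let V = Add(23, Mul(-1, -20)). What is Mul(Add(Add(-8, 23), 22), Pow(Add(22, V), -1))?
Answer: Rational(37, 65) ≈ 0.56923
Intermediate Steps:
V = 43 (V = Add(23, 20) = 43)
Mul(Add(Add(-8, 23), 22), Pow(Add(22, V), -1)) = Mul(Add(Add(-8, 23), 22), Pow(Add(22, 43), -1)) = Mul(Add(15, 22), Pow(65, -1)) = Mul(37, Rational(1, 65)) = Rational(37, 65)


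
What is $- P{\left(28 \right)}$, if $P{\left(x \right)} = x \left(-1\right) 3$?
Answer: $84$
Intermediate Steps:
$P{\left(x \right)} = - 3 x$ ($P{\left(x \right)} = - x 3 = - 3 x$)
$- P{\left(28 \right)} = - \left(-3\right) 28 = \left(-1\right) \left(-84\right) = 84$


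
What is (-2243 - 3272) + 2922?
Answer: -2593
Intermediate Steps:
(-2243 - 3272) + 2922 = -5515 + 2922 = -2593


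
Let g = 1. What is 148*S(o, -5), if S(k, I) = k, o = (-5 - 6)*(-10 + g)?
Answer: 14652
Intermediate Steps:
o = 99 (o = (-5 - 6)*(-10 + 1) = -11*(-9) = 99)
148*S(o, -5) = 148*99 = 14652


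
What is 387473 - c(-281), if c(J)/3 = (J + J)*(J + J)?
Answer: -560059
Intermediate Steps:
c(J) = 12*J² (c(J) = 3*((J + J)*(J + J)) = 3*((2*J)*(2*J)) = 3*(4*J²) = 12*J²)
387473 - c(-281) = 387473 - 12*(-281)² = 387473 - 12*78961 = 387473 - 1*947532 = 387473 - 947532 = -560059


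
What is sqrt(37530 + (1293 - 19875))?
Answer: 2*sqrt(4737) ≈ 137.65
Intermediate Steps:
sqrt(37530 + (1293 - 19875)) = sqrt(37530 - 18582) = sqrt(18948) = 2*sqrt(4737)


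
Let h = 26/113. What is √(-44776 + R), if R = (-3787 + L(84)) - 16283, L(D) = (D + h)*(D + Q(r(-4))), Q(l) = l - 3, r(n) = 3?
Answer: 79*I*√118198/113 ≈ 240.36*I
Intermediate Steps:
Q(l) = -3 + l
h = 26/113 (h = 26*(1/113) = 26/113 ≈ 0.23009)
L(D) = D*(26/113 + D) (L(D) = (D + 26/113)*(D + (-3 + 3)) = (26/113 + D)*(D + 0) = (26/113 + D)*D = D*(26/113 + D))
R = -1468398/113 (R = (-3787 + (1/113)*84*(26 + 113*84)) - 16283 = (-3787 + (1/113)*84*(26 + 9492)) - 16283 = (-3787 + (1/113)*84*9518) - 16283 = (-3787 + 799512/113) - 16283 = 371581/113 - 16283 = -1468398/113 ≈ -12995.)
√(-44776 + R) = √(-44776 - 1468398/113) = √(-6528086/113) = 79*I*√118198/113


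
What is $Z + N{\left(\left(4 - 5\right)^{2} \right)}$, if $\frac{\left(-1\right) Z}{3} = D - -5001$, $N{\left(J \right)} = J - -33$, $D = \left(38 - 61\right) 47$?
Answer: $-11726$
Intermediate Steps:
$D = -1081$ ($D = \left(-23\right) 47 = -1081$)
$N{\left(J \right)} = 33 + J$ ($N{\left(J \right)} = J + 33 = 33 + J$)
$Z = -11760$ ($Z = - 3 \left(-1081 - -5001\right) = - 3 \left(-1081 + 5001\right) = \left(-3\right) 3920 = -11760$)
$Z + N{\left(\left(4 - 5\right)^{2} \right)} = -11760 + \left(33 + \left(4 - 5\right)^{2}\right) = -11760 + \left(33 + \left(-1\right)^{2}\right) = -11760 + \left(33 + 1\right) = -11760 + 34 = -11726$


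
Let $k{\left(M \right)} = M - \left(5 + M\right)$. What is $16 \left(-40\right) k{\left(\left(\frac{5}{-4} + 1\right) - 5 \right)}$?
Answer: $3200$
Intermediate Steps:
$k{\left(M \right)} = -5$
$16 \left(-40\right) k{\left(\left(\frac{5}{-4} + 1\right) - 5 \right)} = 16 \left(-40\right) \left(-5\right) = \left(-640\right) \left(-5\right) = 3200$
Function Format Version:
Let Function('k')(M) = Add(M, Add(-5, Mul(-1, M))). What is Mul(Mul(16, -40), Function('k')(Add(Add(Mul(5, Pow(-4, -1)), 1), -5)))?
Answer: 3200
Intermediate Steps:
Function('k')(M) = -5
Mul(Mul(16, -40), Function('k')(Add(Add(Mul(5, Pow(-4, -1)), 1), -5))) = Mul(Mul(16, -40), -5) = Mul(-640, -5) = 3200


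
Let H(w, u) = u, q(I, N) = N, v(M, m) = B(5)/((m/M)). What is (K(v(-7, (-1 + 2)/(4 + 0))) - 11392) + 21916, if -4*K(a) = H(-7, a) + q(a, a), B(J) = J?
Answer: 10594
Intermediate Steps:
v(M, m) = 5*M/m (v(M, m) = 5/((m/M)) = 5*(M/m) = 5*M/m)
K(a) = -a/2 (K(a) = -(a + a)/4 = -a/2)
(K(v(-7, (-1 + 2)/(4 + 0))) - 11392) + 21916 = (-5*(-7)/(2*((-1 + 2)/(4 + 0))) - 11392) + 21916 = (-5*(-7)/(2*(1/4)) - 11392) + 21916 = (-5*(-7)/(2*(1*(1/4))) - 11392) + 21916 = (-5*(-7)/(2*1/4) - 11392) + 21916 = (-5*(-7)*4/2 - 11392) + 21916 = (-1/2*(-140) - 11392) + 21916 = (70 - 11392) + 21916 = -11322 + 21916 = 10594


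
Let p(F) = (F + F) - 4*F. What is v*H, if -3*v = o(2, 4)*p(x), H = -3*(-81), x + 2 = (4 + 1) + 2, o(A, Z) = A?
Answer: 1620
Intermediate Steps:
x = 5 (x = -2 + ((4 + 1) + 2) = -2 + (5 + 2) = -2 + 7 = 5)
p(F) = -2*F (p(F) = 2*F - 4*F = -2*F)
H = 243
v = 20/3 (v = -2*(-2*5)/3 = -2*(-10)/3 = -⅓*(-20) = 20/3 ≈ 6.6667)
v*H = (20/3)*243 = 1620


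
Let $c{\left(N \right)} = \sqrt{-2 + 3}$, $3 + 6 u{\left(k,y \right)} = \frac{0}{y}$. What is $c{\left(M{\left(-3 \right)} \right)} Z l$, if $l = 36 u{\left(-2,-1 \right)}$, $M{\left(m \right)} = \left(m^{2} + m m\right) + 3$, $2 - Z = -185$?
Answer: $-3366$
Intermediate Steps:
$Z = 187$ ($Z = 2 - -185 = 2 + 185 = 187$)
$M{\left(m \right)} = 3 + 2 m^{2}$ ($M{\left(m \right)} = \left(m^{2} + m^{2}\right) + 3 = 2 m^{2} + 3 = 3 + 2 m^{2}$)
$u{\left(k,y \right)} = - \frac{1}{2}$ ($u{\left(k,y \right)} = - \frac{1}{2} + \frac{0 \frac{1}{y}}{6} = - \frac{1}{2} + \frac{1}{6} \cdot 0 = - \frac{1}{2} + 0 = - \frac{1}{2}$)
$c{\left(N \right)} = 1$ ($c{\left(N \right)} = \sqrt{1} = 1$)
$l = -18$ ($l = 36 \left(- \frac{1}{2}\right) = -18$)
$c{\left(M{\left(-3 \right)} \right)} Z l = 1 \cdot 187 \left(-18\right) = 187 \left(-18\right) = -3366$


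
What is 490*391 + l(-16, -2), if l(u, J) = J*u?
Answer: 191622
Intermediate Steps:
490*391 + l(-16, -2) = 490*391 - 2*(-16) = 191590 + 32 = 191622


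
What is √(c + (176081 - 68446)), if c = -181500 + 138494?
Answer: 3*√7181 ≈ 254.22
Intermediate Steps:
c = -43006
√(c + (176081 - 68446)) = √(-43006 + (176081 - 68446)) = √(-43006 + 107635) = √64629 = 3*√7181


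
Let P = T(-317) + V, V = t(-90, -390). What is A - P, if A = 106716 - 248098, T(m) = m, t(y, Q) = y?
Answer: -140975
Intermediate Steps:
V = -90
A = -141382
P = -407 (P = -317 - 90 = -407)
A - P = -141382 - 1*(-407) = -141382 + 407 = -140975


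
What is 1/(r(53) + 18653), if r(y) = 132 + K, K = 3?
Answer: 1/18788 ≈ 5.3225e-5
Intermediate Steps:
r(y) = 135 (r(y) = 132 + 3 = 135)
1/(r(53) + 18653) = 1/(135 + 18653) = 1/18788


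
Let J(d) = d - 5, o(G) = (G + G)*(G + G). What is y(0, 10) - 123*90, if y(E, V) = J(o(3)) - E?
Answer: -11039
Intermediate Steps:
o(G) = 4*G**2 (o(G) = (2*G)*(2*G) = 4*G**2)
J(d) = -5 + d
y(E, V) = 31 - E (y(E, V) = (-5 + 4*3**2) - E = (-5 + 4*9) - E = (-5 + 36) - E = 31 - E)
y(0, 10) - 123*90 = (31 - 1*0) - 123*90 = (31 + 0) - 11070 = 31 - 11070 = -11039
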